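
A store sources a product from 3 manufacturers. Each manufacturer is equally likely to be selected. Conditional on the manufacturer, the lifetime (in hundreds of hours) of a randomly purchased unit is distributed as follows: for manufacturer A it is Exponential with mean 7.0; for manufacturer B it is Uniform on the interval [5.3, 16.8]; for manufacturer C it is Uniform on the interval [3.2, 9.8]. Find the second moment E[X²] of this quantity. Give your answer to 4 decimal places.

For each component E[X²] = Var + (mean)², giving A: 98; B: 133.123; C: 45.88.
Overall E[X²] = 0.333333·98 + 0.333333·133.123 + 0.333333·45.88 = 92.3344.

92.3344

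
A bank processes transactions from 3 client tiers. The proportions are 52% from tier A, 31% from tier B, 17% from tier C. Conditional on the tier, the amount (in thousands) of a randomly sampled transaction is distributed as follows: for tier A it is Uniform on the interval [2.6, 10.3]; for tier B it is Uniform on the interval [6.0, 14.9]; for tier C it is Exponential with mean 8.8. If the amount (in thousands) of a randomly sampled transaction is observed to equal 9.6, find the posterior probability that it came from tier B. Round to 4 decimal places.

Likelihoods f(9.6 | ·): A: 0.12987; B: 0.11236; C: 0.0381717.
Posterior ∝ prior × likelihood. Numerator for B: 0.31·0.11236 = 0.0348315.
Normalizing constant: 0.52·0.12987 + 0.31·0.11236 + 0.17·0.0381717 = 0.108853.
P(B | observation) = 0.0348315 / 0.108853 = 0.319986.

0.3200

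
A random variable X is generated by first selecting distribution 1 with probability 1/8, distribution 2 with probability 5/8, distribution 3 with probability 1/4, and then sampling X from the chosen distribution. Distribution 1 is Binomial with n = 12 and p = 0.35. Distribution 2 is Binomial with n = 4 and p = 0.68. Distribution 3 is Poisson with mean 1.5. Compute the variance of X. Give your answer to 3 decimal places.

Per component, 1: μ=4.2, E[X²]=20.37; 2: μ=2.72, E[X²]=8.2688; 3: μ=1.5, E[X²]=3.75.
E[X] = 0.125·4.2 + 0.625·2.72 + 0.25·1.5 = 2.6.
E[X²] = 0.125·20.37 + 0.625·8.2688 + 0.25·3.75 = 8.65175.
Var(X) = E[X²] − (E[X])² = 8.65175 − 6.76 = 1.89175.

1.892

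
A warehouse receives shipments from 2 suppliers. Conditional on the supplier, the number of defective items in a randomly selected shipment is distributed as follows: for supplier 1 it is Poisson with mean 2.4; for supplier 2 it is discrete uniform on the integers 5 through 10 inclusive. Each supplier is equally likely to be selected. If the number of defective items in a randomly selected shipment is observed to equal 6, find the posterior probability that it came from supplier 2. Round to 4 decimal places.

0.8738

Likelihoods P(X=6 | ·): 1: 0.0240784; 2: 0.166667.
Posterior ∝ prior × likelihood. Numerator for 2: 0.5·0.166667 = 0.0833333.
Normalizing constant: 0.5·0.0240784 + 0.5·0.166667 = 0.0953725.
P(2 | observation) = 0.0833333 / 0.0953725 = 0.873766.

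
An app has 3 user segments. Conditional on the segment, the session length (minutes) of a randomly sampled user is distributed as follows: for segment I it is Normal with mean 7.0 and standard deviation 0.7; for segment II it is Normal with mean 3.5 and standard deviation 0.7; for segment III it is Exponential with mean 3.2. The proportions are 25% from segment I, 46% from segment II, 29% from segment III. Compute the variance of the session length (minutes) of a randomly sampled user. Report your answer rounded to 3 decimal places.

Per component, I: μ=7, E[X²]=49.49; II: μ=3.5, E[X²]=12.74; III: μ=3.2, E[X²]=20.48.
E[X] = 0.25·7 + 0.46·3.5 + 0.29·3.2 = 4.288.
E[X²] = 0.25·49.49 + 0.46·12.74 + 0.29·20.48 = 24.1721.
Var(X) = E[X²] − (E[X])² = 24.1721 − 18.3869 = 5.78516.

5.785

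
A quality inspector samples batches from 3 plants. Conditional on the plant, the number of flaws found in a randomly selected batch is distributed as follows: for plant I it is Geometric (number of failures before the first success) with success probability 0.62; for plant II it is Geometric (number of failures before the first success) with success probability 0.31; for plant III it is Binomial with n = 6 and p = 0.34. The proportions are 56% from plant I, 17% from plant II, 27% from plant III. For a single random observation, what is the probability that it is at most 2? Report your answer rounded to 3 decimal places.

Conditional on each plant, P(X ≤ 2): I: 0.945128; II: 0.671491; III: 0.667152.
By total probability, P(X ≤ 2) = 0.56·0.945128 + 0.17·0.671491 + 0.27·0.667152 = 0.823556.

0.824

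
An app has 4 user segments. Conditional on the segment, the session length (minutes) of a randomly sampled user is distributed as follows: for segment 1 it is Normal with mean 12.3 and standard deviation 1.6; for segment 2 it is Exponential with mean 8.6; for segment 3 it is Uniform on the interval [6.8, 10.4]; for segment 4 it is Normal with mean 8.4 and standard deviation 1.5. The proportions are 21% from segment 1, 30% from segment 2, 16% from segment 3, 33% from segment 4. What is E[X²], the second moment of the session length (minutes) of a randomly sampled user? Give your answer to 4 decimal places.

For each component E[X²] = Var + (mean)², giving 1: 153.85; 2: 147.92; 3: 75.04; 4: 72.81.
Overall E[X²] = 0.21·153.85 + 0.3·147.92 + 0.16·75.04 + 0.33·72.81 = 112.718.

112.7182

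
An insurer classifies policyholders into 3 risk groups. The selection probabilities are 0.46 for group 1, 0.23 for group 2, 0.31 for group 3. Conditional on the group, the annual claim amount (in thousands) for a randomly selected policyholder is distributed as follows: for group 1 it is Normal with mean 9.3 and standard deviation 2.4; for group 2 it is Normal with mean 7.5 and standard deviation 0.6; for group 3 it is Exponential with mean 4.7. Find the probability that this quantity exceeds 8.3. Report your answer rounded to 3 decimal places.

Conditional on each group, P(X > 8.3): 1: 0.661539; 2: 0.0912112; 3: 0.171023.
By total probability, P(X > 8.3) = 0.46·0.661539 + 0.23·0.0912112 + 0.31·0.171023 = 0.378304.

0.378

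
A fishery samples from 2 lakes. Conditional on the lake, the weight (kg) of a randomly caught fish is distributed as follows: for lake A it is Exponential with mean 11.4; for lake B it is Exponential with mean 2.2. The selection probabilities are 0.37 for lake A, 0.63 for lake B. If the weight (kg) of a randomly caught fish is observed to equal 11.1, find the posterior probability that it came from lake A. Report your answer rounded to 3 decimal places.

Likelihoods f(11.1 | ·): A: 0.0331306; B: 0.00292661.
Posterior ∝ prior × likelihood. Numerator for A: 0.37·0.0331306 = 0.0122583.
Normalizing constant: 0.37·0.0331306 + 0.63·0.00292661 = 0.0141021.
P(A | observation) = 0.0122583 / 0.0141021 = 0.869256.

0.869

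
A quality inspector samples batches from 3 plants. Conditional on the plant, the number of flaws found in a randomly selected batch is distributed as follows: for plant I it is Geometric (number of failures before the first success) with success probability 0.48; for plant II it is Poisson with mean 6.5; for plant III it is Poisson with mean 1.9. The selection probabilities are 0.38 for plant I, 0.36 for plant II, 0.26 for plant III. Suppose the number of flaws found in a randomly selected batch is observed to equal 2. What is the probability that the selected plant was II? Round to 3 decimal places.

0.087

Likelihoods P(X=2 | ·): I: 0.129792; II: 0.0317602; III: 0.269971.
Posterior ∝ prior × likelihood. Numerator for II: 0.36·0.0317602 = 0.0114337.
Normalizing constant: 0.38·0.129792 + 0.36·0.0317602 + 0.26·0.269971 = 0.130947.
P(II | observation) = 0.0114337 / 0.130947 = 0.087315.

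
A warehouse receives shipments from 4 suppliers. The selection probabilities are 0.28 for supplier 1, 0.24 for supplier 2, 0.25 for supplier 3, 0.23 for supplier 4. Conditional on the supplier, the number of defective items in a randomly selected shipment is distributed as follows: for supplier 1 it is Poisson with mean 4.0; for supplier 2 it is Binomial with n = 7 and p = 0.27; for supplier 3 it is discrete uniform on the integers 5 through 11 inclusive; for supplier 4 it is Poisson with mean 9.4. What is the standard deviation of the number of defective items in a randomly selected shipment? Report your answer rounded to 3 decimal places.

3.657

Per component, 1: μ=4, E[X²]=20; 2: μ=1.89, E[X²]=4.9518; 3: μ=8, E[X²]=68; 4: μ=9.4, E[X²]=97.76.
E[X] = 0.28·4 + 0.24·1.89 + 0.25·8 + 0.23·9.4 = 5.7356.
E[X²] = 0.28·20 + 0.24·4.9518 + 0.25·68 + 0.23·97.76 = 46.2732.
Var(X) = E[X²] − (E[X])² = 46.2732 − 32.8971 = 13.3761.
SD(X) = √13.3761 = 3.65734.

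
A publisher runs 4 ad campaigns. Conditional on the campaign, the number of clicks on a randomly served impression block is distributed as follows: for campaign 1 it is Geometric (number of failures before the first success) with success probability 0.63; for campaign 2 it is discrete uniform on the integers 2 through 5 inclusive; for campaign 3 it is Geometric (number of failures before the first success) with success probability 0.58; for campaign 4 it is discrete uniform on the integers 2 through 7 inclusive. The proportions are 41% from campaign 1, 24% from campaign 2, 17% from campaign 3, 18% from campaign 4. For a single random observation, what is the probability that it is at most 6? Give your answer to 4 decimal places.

0.9692

Conditional on each campaign, P(X ≤ 6): 1: 0.999051; 2: 1; 3: 0.997695; 4: 0.833333.
By total probability, P(X ≤ 6) = 0.41·0.999051 + 0.24·1 + 0.17·0.997695 + 0.18·0.833333 = 0.969219.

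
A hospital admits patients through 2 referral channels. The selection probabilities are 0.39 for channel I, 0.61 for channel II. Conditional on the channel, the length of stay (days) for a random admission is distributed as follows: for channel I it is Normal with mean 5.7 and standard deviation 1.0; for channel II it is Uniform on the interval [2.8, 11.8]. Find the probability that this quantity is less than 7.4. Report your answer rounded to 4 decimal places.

Conditional on each channel, P(X < 7.4): I: 0.955435; II: 0.511111.
By total probability, P(X < 7.4) = 0.39·0.955435 + 0.61·0.511111 = 0.684397.

0.6844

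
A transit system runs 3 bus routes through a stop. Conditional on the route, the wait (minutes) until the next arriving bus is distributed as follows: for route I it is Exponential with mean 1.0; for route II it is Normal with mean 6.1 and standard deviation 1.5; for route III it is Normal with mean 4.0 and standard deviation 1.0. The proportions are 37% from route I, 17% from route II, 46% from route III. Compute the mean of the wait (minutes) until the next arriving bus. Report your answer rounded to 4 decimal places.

Component means — I: 1; II: 6.1; III: 4.
E[X] = 0.37·1 + 0.17·6.1 + 0.46·4 = 3.247.

3.2470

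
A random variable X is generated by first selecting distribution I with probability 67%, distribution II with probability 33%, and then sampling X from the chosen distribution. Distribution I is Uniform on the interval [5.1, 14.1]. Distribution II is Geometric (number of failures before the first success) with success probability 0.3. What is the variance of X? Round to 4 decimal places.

Per component, I: μ=9.6, E[X²]=98.91; II: μ=2.33333, E[X²]=13.2222.
E[X] = 0.67·9.6 + 0.33·2.33333 = 7.202.
E[X²] = 0.67·98.91 + 0.33·13.2222 = 70.633.
Var(X) = E[X²] − (E[X])² = 70.633 − 51.8688 = 18.7642.

18.7642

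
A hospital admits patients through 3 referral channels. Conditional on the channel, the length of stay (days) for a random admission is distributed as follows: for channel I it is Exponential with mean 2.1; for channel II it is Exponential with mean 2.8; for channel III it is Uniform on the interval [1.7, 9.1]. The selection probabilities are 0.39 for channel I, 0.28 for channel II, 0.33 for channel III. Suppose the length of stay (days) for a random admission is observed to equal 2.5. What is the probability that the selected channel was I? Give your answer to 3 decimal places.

0.398

Likelihoods f(2.5 | ·): I: 0.144798; II: 0.146244; III: 0.135135.
Posterior ∝ prior × likelihood. Numerator for I: 0.39·0.144798 = 0.0564713.
Normalizing constant: 0.39·0.144798 + 0.28·0.146244 + 0.33·0.135135 = 0.142014.
P(I | observation) = 0.0564713 / 0.142014 = 0.397645.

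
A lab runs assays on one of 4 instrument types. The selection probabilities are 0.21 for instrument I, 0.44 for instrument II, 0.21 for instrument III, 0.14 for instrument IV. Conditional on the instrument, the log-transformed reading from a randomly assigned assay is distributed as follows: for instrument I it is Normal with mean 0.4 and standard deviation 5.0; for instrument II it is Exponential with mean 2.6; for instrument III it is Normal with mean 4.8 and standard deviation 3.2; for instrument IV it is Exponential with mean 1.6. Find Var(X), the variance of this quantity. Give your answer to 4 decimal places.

Per component, I: μ=0.4, E[X²]=25.16; II: μ=2.6, E[X²]=13.52; III: μ=4.8, E[X²]=33.28; IV: μ=1.6, E[X²]=5.12.
E[X] = 0.21·0.4 + 0.44·2.6 + 0.21·4.8 + 0.14·1.6 = 2.46.
E[X²] = 0.21·25.16 + 0.44·13.52 + 0.21·33.28 + 0.14·5.12 = 18.938.
Var(X) = E[X²] − (E[X])² = 18.938 − 6.0516 = 12.8864.

12.8864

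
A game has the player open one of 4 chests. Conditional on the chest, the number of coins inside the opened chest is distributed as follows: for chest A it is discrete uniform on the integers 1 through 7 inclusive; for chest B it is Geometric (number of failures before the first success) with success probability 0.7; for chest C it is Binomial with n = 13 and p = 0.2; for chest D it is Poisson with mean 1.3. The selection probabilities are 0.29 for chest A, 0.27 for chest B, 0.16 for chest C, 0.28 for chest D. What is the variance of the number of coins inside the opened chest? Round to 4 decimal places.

Per component, A: μ=4, E[X²]=20; B: μ=0.428571, E[X²]=0.795918; C: μ=2.6, E[X²]=8.84; D: μ=1.3, E[X²]=2.99.
E[X] = 0.29·4 + 0.27·0.428571 + 0.16·2.6 + 0.28·1.3 = 2.05571.
E[X²] = 0.29·20 + 0.27·0.795918 + 0.16·8.84 + 0.28·2.99 = 8.2665.
Var(X) = E[X²] − (E[X])² = 8.2665 − 4.22596 = 4.04054.

4.0405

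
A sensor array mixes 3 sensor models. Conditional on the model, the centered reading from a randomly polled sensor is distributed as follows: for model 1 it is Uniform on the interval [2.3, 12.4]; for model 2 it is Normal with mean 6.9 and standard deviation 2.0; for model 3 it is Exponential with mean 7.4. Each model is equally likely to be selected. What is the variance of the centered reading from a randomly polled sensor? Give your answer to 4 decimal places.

Per component, 1: μ=7.35, E[X²]=62.5233; 2: μ=6.9, E[X²]=51.61; 3: μ=7.4, E[X²]=109.52.
E[X] = 0.333333·7.35 + 0.333333·6.9 + 0.333333·7.4 = 7.21667.
E[X²] = 0.333333·62.5233 + 0.333333·51.61 + 0.333333·109.52 = 74.5511.
Var(X) = E[X²] − (E[X])² = 74.5511 − 52.0803 = 22.4708.

22.4708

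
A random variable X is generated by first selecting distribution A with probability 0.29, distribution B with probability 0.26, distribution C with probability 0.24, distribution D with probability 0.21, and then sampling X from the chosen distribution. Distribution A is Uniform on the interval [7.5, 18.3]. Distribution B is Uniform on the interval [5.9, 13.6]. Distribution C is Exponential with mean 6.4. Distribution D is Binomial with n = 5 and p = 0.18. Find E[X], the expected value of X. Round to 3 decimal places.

8.001

Component means — A: 12.9; B: 9.75; C: 6.4; D: 0.9.
E[X] = 0.29·12.9 + 0.26·9.75 + 0.24·6.4 + 0.21·0.9 = 8.001.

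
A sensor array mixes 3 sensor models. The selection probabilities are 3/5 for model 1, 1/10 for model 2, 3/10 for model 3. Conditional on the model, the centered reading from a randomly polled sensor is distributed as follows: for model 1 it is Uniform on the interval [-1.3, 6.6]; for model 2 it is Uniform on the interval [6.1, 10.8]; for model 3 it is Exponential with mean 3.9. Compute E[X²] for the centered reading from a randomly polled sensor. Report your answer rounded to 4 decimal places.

For each component E[X²] = Var + (mean)², giving 1: 12.2233; 2: 73.2433; 3: 30.42.
Overall E[X²] = 0.6·12.2233 + 0.1·73.2433 + 0.3·30.42 = 23.7843.

23.7843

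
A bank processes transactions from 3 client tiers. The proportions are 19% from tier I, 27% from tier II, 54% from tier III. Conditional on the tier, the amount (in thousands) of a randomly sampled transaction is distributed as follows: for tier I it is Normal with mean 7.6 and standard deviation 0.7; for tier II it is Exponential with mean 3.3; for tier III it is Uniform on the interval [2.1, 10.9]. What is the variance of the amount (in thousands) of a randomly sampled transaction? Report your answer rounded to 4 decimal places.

9.0839

Per component, I: μ=7.6, E[X²]=58.25; II: μ=3.3, E[X²]=21.78; III: μ=6.5, E[X²]=48.7033.
E[X] = 0.19·7.6 + 0.27·3.3 + 0.54·6.5 = 5.845.
E[X²] = 0.19·58.25 + 0.27·21.78 + 0.54·48.7033 = 43.2479.
Var(X) = E[X²] − (E[X])² = 43.2479 − 34.164 = 9.08387.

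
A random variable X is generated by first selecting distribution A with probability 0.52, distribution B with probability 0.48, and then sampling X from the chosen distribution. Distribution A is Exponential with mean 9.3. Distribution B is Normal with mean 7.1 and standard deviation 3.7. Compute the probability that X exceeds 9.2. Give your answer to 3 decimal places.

Conditional on each component, P(X > 9.2): A: 0.371856; B: 0.285164.
By total probability, P(X > 9.2) = 0.52·0.371856 + 0.48·0.285164 = 0.330244.

0.330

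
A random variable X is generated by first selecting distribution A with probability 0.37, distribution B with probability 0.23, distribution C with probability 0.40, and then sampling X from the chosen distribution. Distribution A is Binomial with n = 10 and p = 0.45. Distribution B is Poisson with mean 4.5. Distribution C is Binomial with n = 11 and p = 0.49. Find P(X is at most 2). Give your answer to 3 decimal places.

0.092

Conditional on each component, P(X ≤ 2): A: 0.0995597; B: 0.173578; C: 0.0378473.
By total probability, P(X ≤ 2) = 0.37·0.0995597 + 0.23·0.173578 + 0.4·0.0378473 = 0.091899.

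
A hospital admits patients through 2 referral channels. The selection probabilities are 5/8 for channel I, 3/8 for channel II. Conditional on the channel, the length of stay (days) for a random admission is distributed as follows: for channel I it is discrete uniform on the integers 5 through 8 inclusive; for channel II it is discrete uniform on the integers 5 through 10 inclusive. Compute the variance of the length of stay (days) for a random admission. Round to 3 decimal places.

Per component, I: μ=6.5, E[X²]=43.5; II: μ=7.5, E[X²]=59.1667.
E[X] = 0.625·6.5 + 0.375·7.5 = 6.875.
E[X²] = 0.625·43.5 + 0.375·59.1667 = 49.375.
Var(X) = E[X²] − (E[X])² = 49.375 − 47.2656 = 2.10938.

2.109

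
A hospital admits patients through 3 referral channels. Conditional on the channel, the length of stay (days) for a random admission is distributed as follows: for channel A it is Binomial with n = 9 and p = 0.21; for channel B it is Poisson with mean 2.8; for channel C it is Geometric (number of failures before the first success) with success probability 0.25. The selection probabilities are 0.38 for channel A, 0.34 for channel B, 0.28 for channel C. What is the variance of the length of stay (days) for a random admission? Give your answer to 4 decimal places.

5.1213

Per component, A: μ=1.89, E[X²]=5.0652; B: μ=2.8, E[X²]=10.64; C: μ=3, E[X²]=21.
E[X] = 0.38·1.89 + 0.34·2.8 + 0.28·3 = 2.5102.
E[X²] = 0.38·5.0652 + 0.34·10.64 + 0.28·21 = 11.4224.
Var(X) = E[X²] − (E[X])² = 11.4224 − 6.3011 = 5.12127.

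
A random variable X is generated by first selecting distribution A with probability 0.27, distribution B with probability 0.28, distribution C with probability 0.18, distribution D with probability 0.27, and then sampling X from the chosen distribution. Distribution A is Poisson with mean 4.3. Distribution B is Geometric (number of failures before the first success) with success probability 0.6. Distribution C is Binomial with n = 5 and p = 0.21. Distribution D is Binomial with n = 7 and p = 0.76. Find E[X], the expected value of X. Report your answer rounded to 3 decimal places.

Component means — A: 4.3; B: 0.666667; C: 1.05; D: 5.32.
E[X] = 0.27·4.3 + 0.28·0.666667 + 0.18·1.05 + 0.27·5.32 = 2.97307.

2.973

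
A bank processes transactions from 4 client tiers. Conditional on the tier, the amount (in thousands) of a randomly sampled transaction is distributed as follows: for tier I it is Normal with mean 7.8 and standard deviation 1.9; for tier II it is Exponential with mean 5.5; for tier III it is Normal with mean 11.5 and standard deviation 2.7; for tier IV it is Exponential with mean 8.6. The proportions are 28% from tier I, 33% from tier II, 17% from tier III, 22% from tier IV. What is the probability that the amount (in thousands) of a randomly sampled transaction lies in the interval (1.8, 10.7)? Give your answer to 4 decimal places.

0.6330

Conditional on each tier, P(1.8 < X < 10.7): I: 0.93574; II: 0.577965; III: 0.383338; IV: 0.522975.
By total probability, P(1.8 < X < 10.7) = 0.28·0.93574 + 0.33·0.577965 + 0.17·0.383338 + 0.22·0.522975 = 0.632957.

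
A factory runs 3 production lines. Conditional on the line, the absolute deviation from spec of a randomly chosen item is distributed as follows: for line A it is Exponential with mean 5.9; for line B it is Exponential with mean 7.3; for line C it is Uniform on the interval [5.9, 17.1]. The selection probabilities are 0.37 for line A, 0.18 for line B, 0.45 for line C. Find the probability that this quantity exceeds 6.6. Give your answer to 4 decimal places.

Conditional on each line, P(X > 6.6): A: 0.326723; B: 0.404902; C: 0.9375.
By total probability, P(X > 6.6) = 0.37·0.326723 + 0.18·0.404902 + 0.45·0.9375 = 0.615645.

0.6156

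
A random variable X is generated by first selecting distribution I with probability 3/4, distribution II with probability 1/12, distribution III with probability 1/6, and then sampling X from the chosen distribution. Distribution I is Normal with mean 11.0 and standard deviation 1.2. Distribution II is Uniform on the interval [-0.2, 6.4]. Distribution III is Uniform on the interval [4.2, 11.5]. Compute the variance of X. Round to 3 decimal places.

7.577

Per component, I: μ=11, E[X²]=122.44; II: μ=3.1, E[X²]=13.24; III: μ=7.85, E[X²]=66.0633.
E[X] = 0.75·11 + 0.0833333·3.1 + 0.166667·7.85 = 9.81667.
E[X²] = 0.75·122.44 + 0.0833333·13.24 + 0.166667·66.0633 = 103.944.
Var(X) = E[X²] − (E[X])² = 103.944 − 96.3669 = 7.57694.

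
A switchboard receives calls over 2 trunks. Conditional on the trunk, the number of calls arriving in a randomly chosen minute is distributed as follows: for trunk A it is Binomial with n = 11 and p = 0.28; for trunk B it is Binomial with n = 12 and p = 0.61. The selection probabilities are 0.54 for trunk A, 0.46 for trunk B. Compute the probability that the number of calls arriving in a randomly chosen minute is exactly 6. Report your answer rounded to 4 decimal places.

0.1003

Conditional on each trunk, P(X = 6): A: 0.0430777; B: 0.167509.
By total probability, P(X = 6) = 0.54·0.0430777 + 0.46·0.167509 = 0.100316.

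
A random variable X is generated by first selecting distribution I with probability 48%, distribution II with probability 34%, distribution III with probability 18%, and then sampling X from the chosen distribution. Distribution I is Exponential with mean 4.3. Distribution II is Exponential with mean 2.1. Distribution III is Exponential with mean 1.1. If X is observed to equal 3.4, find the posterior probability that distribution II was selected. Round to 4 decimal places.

0.3558

Likelihoods f(3.4 | ·): I: 0.105472; II: 0.0943273; III: 0.0413278.
Posterior ∝ prior × likelihood. Numerator for II: 0.34·0.0943273 = 0.0320713.
Normalizing constant: 0.48·0.105472 + 0.34·0.0943273 + 0.18·0.0413278 = 0.0901367.
P(II | observation) = 0.0320713 / 0.0901367 = 0.355807.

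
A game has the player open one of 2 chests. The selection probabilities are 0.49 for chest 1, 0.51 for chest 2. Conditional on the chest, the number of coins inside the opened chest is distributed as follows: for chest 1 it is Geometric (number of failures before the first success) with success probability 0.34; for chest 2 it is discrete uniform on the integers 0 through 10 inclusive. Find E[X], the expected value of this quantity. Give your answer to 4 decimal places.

Component means — 1: 1.94118; 2: 5.
E[X] = 0.49·1.94118 + 0.51·5 = 3.50118.

3.5012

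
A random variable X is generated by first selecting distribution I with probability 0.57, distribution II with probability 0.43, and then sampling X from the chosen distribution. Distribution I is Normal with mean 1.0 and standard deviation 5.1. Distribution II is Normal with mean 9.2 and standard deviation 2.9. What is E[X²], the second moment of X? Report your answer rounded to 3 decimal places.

For each component E[X²] = Var + (mean)², giving I: 27.01; II: 93.05.
Overall E[X²] = 0.57·27.01 + 0.43·93.05 = 55.4072.

55.407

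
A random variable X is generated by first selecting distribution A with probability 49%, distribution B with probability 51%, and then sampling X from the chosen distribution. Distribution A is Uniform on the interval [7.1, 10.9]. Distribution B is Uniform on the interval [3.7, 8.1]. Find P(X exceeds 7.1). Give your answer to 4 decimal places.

Conditional on each component, P(X > 7.1): A: 1; B: 0.227273.
By total probability, P(X > 7.1) = 0.49·1 + 0.51·0.227273 = 0.605909.

0.6059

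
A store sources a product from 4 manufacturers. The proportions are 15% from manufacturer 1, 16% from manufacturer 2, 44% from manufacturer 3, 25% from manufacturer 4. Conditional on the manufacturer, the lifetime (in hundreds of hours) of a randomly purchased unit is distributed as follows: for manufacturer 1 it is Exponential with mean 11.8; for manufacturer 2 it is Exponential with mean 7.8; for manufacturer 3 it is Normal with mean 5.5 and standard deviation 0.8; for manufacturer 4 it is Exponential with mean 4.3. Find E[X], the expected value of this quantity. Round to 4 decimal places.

Component means — 1: 11.8; 2: 7.8; 3: 5.5; 4: 4.3.
E[X] = 0.15·11.8 + 0.16·7.8 + 0.44·5.5 + 0.25·4.3 = 6.513.

6.5130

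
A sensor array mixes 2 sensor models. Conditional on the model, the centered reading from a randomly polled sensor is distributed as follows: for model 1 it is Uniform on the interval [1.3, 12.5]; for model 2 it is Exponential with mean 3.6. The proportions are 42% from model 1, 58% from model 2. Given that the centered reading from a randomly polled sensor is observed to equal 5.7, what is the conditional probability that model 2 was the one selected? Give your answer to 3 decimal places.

Likelihoods f(5.7 | ·): 1: 0.0892857; 2: 0.0570249.
Posterior ∝ prior × likelihood. Numerator for 2: 0.58·0.0570249 = 0.0330744.
Normalizing constant: 0.42·0.0892857 + 0.58·0.0570249 = 0.0705744.
P(2 | observation) = 0.0330744 / 0.0705744 = 0.468646.

0.469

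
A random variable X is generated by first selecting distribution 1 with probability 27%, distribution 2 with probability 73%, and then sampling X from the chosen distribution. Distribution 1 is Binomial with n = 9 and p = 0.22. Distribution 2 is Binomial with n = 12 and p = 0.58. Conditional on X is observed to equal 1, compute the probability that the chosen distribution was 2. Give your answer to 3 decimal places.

Likelihoods P(X=1 | ·): 1: 0.271283; 2: 0.000499288.
Posterior ∝ prior × likelihood. Numerator for 2: 0.73·0.000499288 = 0.00036448.
Normalizing constant: 0.27·0.271283 + 0.73·0.000499288 = 0.0736108.
P(2 | observation) = 0.00036448 / 0.0736108 = 0.00495145.

0.005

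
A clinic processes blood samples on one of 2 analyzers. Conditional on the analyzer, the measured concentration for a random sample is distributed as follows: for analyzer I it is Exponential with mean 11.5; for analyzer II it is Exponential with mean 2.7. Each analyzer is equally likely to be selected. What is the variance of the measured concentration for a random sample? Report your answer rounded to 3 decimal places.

89.130

Per component, I: μ=11.5, E[X²]=264.5; II: μ=2.7, E[X²]=14.58.
E[X] = 0.5·11.5 + 0.5·2.7 = 7.1.
E[X²] = 0.5·264.5 + 0.5·14.58 = 139.54.
Var(X) = E[X²] − (E[X])² = 139.54 − 50.41 = 89.13.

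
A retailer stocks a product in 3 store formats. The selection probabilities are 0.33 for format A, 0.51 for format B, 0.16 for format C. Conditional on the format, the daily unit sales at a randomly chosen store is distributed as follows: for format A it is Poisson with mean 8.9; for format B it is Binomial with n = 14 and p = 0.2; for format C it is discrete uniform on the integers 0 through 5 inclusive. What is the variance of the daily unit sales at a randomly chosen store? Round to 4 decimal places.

Per component, A: μ=8.9, E[X²]=88.11; B: μ=2.8, E[X²]=10.08; C: μ=2.5, E[X²]=9.16667.
E[X] = 0.33·8.9 + 0.51·2.8 + 0.16·2.5 = 4.765.
E[X²] = 0.33·88.11 + 0.51·10.08 + 0.16·9.16667 = 35.6838.
Var(X) = E[X²] − (E[X])² = 35.6838 − 22.7052 = 12.9785.

12.9785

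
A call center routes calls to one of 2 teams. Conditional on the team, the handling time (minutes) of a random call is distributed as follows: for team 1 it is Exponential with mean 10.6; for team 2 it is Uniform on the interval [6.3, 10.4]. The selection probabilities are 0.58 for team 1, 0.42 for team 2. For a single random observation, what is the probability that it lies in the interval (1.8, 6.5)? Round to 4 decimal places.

0.1958

Conditional on each team, P(1.8 < X < 6.5): 1: 0.302213; 2: 0.0487805.
By total probability, P(1.8 < X < 6.5) = 0.58·0.302213 + 0.42·0.0487805 = 0.195771.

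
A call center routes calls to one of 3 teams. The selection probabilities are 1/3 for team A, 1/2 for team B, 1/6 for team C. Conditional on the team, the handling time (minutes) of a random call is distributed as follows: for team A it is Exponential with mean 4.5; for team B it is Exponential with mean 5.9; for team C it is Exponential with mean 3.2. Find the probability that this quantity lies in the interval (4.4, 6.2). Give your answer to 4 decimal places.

0.1218

Conditional on each team, P(4.4 < X < 6.2): A: 0.124008; B: 0.124731; C: 0.108776.
By total probability, P(4.4 < X < 6.2) = 0.333333·0.124008 + 0.5·0.124731 + 0.166667·0.108776 = 0.121831.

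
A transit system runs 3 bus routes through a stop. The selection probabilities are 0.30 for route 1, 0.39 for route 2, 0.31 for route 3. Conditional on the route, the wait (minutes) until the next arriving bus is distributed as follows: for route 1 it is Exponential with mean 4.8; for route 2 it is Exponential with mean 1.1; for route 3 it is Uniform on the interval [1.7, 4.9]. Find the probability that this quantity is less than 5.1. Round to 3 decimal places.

0.893

Conditional on each route, P(X < 5.1): 1: 0.654409; 2: 0.990307; 3: 1.
By total probability, P(X < 5.1) = 0.3·0.654409 + 0.39·0.990307 + 0.31·1 = 0.892543.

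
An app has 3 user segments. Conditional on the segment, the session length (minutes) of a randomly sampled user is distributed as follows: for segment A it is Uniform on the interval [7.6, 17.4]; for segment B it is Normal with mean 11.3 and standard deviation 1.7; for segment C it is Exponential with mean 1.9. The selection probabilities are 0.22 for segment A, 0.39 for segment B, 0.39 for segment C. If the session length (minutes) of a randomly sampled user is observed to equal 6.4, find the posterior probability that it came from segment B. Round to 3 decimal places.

0.169

Likelihoods f(6.4 | ·): A: 0; B: 0.00368477; C: 0.0181284.
Posterior ∝ prior × likelihood. Numerator for B: 0.39·0.00368477 = 0.00143706.
Normalizing constant: 0.22·0 + 0.39·0.00368477 + 0.39·0.0181284 = 0.00850714.
P(B | observation) = 0.00143706 / 0.00850714 = 0.168924.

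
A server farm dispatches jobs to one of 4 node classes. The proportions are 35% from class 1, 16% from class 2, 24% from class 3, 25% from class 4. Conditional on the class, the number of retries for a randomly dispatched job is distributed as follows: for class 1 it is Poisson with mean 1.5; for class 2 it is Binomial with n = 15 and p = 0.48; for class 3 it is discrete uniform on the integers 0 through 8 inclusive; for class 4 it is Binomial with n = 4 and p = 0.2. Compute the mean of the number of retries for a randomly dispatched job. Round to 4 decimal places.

2.8370

Component means — 1: 1.5; 2: 7.2; 3: 4; 4: 0.8.
E[X] = 0.35·1.5 + 0.16·7.2 + 0.24·4 + 0.25·0.8 = 2.837.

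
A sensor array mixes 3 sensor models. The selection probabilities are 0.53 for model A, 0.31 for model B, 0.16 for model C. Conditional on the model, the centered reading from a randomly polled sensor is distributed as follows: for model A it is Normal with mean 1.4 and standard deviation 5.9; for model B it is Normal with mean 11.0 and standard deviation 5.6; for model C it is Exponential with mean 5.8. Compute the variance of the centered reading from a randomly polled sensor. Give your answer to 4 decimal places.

Per component, A: μ=1.4, E[X²]=36.77; B: μ=11, E[X²]=152.36; C: μ=5.8, E[X²]=67.28.
E[X] = 0.53·1.4 + 0.31·11 + 0.16·5.8 = 5.08.
E[X²] = 0.53·36.77 + 0.31·152.36 + 0.16·67.28 = 77.4845.
Var(X) = E[X²] − (E[X])² = 77.4845 − 25.8064 = 51.6781.

51.6781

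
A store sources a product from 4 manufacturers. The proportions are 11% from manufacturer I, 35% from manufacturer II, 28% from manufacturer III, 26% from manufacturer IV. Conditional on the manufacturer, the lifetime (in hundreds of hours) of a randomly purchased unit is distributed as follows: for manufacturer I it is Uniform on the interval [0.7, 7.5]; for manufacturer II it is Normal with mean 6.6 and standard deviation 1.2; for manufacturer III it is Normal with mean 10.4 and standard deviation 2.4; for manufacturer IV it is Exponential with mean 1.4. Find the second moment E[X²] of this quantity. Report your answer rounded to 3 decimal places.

50.940

For each component E[X²] = Var + (mean)², giving I: 20.6633; II: 45; III: 113.92; IV: 3.92.
Overall E[X²] = 0.11·20.6633 + 0.35·45 + 0.28·113.92 + 0.26·3.92 = 50.9398.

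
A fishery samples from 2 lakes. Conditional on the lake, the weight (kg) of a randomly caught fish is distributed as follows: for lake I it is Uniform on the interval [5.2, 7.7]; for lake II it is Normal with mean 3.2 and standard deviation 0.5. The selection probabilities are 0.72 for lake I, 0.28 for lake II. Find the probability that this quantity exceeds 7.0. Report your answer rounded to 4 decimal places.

0.2016

Conditional on each lake, P(X > 7.0): I: 0.28; II: 1.4877e-14.
By total probability, P(X > 7.0) = 0.72·0.28 + 0.28·1.4877e-14 = 0.2016.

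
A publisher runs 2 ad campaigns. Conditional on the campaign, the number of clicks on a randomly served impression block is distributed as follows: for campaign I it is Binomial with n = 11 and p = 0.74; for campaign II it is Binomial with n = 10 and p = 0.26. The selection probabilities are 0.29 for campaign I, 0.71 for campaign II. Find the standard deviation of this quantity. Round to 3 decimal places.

Per component, I: μ=8.14, E[X²]=68.376; II: μ=2.6, E[X²]=8.684.
E[X] = 0.29·8.14 + 0.71·2.6 = 4.2066.
E[X²] = 0.29·68.376 + 0.71·8.684 = 25.9947.
Var(X) = E[X²] − (E[X])² = 25.9947 − 17.6955 = 8.2992.
SD(X) = √8.2992 = 2.88083.

2.881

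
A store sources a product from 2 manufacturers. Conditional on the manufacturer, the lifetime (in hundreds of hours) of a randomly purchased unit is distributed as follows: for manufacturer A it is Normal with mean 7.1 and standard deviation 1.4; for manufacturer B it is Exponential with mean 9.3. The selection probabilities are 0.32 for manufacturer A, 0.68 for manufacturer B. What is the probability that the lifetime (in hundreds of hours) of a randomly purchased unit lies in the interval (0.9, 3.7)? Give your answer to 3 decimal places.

0.163

Conditional on each manufacturer, P(0.9 < X < 3.7): A: 0.00757448; B: 0.235998.
By total probability, P(0.9 < X < 3.7) = 0.32·0.00757448 + 0.68·0.235998 = 0.162902.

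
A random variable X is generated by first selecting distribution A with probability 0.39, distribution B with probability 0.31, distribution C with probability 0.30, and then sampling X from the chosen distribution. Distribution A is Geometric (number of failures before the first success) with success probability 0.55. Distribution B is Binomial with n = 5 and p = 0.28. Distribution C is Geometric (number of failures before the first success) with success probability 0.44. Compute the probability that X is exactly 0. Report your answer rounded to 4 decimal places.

0.4065

Conditional on each component, P(X = 0): A: 0.55; B: 0.193492; C: 0.44.
By total probability, P(X = 0) = 0.39·0.55 + 0.31·0.193492 + 0.3·0.44 = 0.406482.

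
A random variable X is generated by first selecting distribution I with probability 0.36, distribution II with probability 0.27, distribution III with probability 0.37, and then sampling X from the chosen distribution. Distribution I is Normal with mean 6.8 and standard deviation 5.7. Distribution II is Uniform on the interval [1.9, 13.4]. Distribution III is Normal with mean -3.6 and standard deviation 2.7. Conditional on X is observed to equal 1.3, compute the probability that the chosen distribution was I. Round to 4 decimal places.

Likelihoods f(1.3 | ·): I: 0.0439399; II: 0; III: 0.0284682.
Posterior ∝ prior × likelihood. Numerator for I: 0.36·0.0439399 = 0.0158184.
Normalizing constant: 0.36·0.0439399 + 0.27·0 + 0.37·0.0284682 = 0.0263516.
P(I | observation) = 0.0158184 / 0.0263516 = 0.600281.

0.6003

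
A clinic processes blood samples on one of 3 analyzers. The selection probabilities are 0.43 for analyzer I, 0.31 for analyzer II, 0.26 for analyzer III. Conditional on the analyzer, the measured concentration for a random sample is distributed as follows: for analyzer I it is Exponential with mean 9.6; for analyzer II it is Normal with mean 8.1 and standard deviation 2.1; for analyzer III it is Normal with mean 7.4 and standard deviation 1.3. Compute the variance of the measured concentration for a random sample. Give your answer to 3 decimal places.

42.316

Per component, I: μ=9.6, E[X²]=184.32; II: μ=8.1, E[X²]=70.02; III: μ=7.4, E[X²]=56.45.
E[X] = 0.43·9.6 + 0.31·8.1 + 0.26·7.4 = 8.563.
E[X²] = 0.43·184.32 + 0.31·70.02 + 0.26·56.45 = 115.641.
Var(X) = E[X²] − (E[X])² = 115.641 − 73.325 = 42.3158.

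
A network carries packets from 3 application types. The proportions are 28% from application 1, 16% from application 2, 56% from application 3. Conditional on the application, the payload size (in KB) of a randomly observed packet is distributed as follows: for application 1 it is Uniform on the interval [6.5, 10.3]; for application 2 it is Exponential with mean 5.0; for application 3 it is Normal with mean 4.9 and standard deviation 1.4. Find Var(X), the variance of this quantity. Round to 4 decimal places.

7.8741

Per component, 1: μ=8.4, E[X²]=71.7633; 2: μ=5, E[X²]=50; 3: μ=4.9, E[X²]=25.97.
E[X] = 0.28·8.4 + 0.16·5 + 0.56·4.9 = 5.896.
E[X²] = 0.28·71.7633 + 0.16·50 + 0.56·25.97 = 42.6369.
Var(X) = E[X²] − (E[X])² = 42.6369 − 34.7628 = 7.87412.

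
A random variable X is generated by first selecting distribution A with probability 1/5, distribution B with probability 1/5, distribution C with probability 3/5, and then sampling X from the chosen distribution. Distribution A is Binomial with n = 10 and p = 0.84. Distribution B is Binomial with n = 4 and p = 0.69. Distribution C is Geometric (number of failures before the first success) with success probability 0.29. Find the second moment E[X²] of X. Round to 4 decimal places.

24.7373

For each component E[X²] = Var + (mean)², giving A: 71.904; B: 8.4732; C: 14.4364.
Overall E[X²] = 0.2·71.904 + 0.2·8.4732 + 0.6·14.4364 = 24.7373.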